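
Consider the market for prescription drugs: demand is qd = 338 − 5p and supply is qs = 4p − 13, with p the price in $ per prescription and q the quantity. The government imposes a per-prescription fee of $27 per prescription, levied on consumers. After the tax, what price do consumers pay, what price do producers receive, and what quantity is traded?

Without the tax, 338 − 5p = 4p − 13 gives 9p = 351, so p* = $39 and q* = 143.
With the tax collected from consumers, demand (in seller-price terms) shifts: qd = 338 − 5(p + 27).
New equilibrium: consumers pay $51, producers receive $24, q = 83. (Wedge: pb − ps = 27.)
The less price-elastic side of the market bears the larger share of a per-unit tax.

Consumers pay $51; producers receive $24; quantity = 83.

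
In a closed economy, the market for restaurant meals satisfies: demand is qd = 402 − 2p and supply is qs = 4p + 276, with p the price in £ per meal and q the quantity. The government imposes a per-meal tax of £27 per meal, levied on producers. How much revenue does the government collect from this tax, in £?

Tax revenue = £8748.

Before the tax: set 402 − 2p = 4p + 276 → p* = £21, q* = 360.
With the tax collected from producers, supply shifts: qs = 4(p − 27) + 276.
New equilibrium: buyers pay £39, producers receive £12, q = 324. (Wedge: pb − ps = 27.)
Revenue = t · Q = 27 · 324 = £8748.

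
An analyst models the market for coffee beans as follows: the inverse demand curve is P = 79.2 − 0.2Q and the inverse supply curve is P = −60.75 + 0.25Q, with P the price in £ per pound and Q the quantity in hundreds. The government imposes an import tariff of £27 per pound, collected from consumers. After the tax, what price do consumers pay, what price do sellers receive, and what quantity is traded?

Consumers pay £29; sellers receive £2; quantity = 251.

Inverting to Q(P) form: Qd = 396 − 5P; Qs = 4P + 243.
Before the tax: set 396 − 5P = 4P + 243 → P* = £17, Q* = 311.
With the tax collected from consumers, demand (in seller-price terms) shifts: Qd = 396 − 5(P + 27).
Solving gives Q = 251 with consumers paying £29 and sellers receiving £2 (the £27 wedge).
The less price-elastic side of the market bears the larger share of a per-unit tax.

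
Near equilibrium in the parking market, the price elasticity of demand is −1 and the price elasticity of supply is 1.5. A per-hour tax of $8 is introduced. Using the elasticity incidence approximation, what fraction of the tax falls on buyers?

Incidence ratio: buyers' share ≈ εs / (εs + |εd|) = 1.5 / (1.5 + 1) = 0.6.
Supply is the more elastic side, so buyers bear the larger share.

Buyers' share ≈ 0.6.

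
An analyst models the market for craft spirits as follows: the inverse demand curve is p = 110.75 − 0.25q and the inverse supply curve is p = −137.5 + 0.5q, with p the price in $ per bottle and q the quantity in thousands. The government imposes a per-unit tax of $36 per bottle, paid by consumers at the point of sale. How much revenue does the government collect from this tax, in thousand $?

Rewrite in direct form: qd = 443 − 4p and qs = 2p + 275.
Without the tax, 443 − 4p = 2p + 275 gives 6p = 168, so p* = $28 and q* = 331.
With the tax collected from consumers, demand (in seller-price terms) shifts: qd = 443 − 4(p + 36).
New equilibrium: consumers pay $40, sellers receive $4, q = 283. (Wedge: pb − ps = 36.)
Revenue = t · Q = 36 · 283 = $10188.

Tax revenue = $10188 thousand.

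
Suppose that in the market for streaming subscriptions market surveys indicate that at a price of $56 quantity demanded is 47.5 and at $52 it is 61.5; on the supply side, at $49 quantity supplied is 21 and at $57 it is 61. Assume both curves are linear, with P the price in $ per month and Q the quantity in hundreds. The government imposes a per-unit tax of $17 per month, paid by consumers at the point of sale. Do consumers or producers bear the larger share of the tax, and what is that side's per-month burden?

Consumers bear the larger share: $10 per month.

Demand slope: (61.5 − 47.5)/(52 − 56) = -3.5, so Qd = 243.5 − 3.5P.
Supply slope: (61 − 21)/(57 − 49) = 5, so Qs = 5P − 224.
Without the tax, 243.5 − 3.5P = 5P − 224 gives 8.5P = 467.5, so P* = $55 and Q* = 51.
With the tax collected from consumers, demand (in seller-price terms) shifts: Qd = 243.5 − 3.5(P + 17).
Solving gives Q = 16 with consumers paying $65 and producers receiving $48 (the $17 wedge).
Per-month burden: consumers $10, producers $7.
Consumers take the larger share because demand is less price-elastic here (demand slope 3.5 vs supply slope 5).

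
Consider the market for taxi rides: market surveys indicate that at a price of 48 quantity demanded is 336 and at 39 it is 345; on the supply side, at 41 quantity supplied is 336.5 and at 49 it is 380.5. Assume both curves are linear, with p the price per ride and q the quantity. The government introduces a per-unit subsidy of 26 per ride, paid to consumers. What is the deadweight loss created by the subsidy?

Deadweight loss = 286.

Demand slope: (345 − 336)/(39 − 48) = -1, so qd = 384 − p.
Supply slope: (380.5 − 336.5)/(49 − 41) = 5.5, so qs = 5.5p + 111.
Before the subsidy: set 384 − p = 5.5p + 111 → p* = 42, q* = 342.
With a per-unit subsidy paid to consumers, each effectively pays p − 26, so demand becomes qd = 384 − (p − 26).
Solving gives q = 364 with consumers paying 20 and sellers receiving 46 (the 26 wedge).
Quantity rises by |ΔQ| = |342 − 364| = 22.
DWL = ½ · t · |ΔQ| = ½ · 26 · 22 = 286.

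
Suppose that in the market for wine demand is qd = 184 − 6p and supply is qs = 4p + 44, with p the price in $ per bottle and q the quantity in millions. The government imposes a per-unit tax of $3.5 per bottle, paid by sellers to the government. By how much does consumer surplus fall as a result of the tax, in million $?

Without the tax, 184 − 6p = 4p + 44 gives 10p = 140, so p* = $14 and q* = 100.
With the tax collected from sellers, supply shifts: qs = 4(p − 3.5) + 44.
Solving gives q = 91.6 with consumers paying $15.4 and sellers receiving $11.9 (the $3.5 wedge).
ΔCS is the trapezoid between Q = 91.6 and Q = 100 of height $1.4: ½ · (100 + 91.6) · 1.4 = $134.12.

Consumer surplus falls by $134.12 million.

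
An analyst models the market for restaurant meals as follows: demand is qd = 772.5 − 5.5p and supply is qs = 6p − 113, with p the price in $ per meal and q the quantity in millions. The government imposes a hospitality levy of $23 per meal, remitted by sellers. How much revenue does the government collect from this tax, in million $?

Without the tax, 772.5 − 5.5p = 6p − 113 gives 11.5p = 885.5, so p* = $77 and q* = 349.
With the tax collected from sellers, supply shifts: qs = 6(p − 23) − 113.
New equilibrium: consumers pay $89, sellers receive $66, q = 283. (Wedge: pb − ps = 23.)
Revenue = t · Q = 23 · 283 = $6509.

Tax revenue = $6509 million.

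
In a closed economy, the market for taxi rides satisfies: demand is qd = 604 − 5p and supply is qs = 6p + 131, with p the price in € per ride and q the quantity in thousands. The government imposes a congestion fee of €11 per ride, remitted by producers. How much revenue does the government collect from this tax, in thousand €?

Before the tax: set 604 − 5p = 6p + 131 → p* = €43, q* = 389.
With the tax collected from producers, supply shifts: qs = 6(p − 11) + 131.
Solving gives q = 359 with consumers paying €49 and producers receiving €38 (the €11 wedge).
Revenue = t · Q = 11 · 359 = €3949.

Tax revenue = €3949 thousand.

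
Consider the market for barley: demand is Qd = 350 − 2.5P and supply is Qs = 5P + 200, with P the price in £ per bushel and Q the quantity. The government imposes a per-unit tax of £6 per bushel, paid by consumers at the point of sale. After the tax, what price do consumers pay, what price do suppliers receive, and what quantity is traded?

Consumers pay £24; suppliers receive £18; quantity = 290.

Without the tax, 350 − 2.5P = 5P + 200 gives 7.5P = 150, so P* = £20 and Q* = 300.
With the tax collected from consumers, demand (in seller-price terms) shifts: Qd = 350 − 2.5(P + 6).
Solving gives Q = 290 with consumers paying £24 and suppliers receiving £18 (the £6 wedge).
The less price-elastic side of the market bears the larger share of a per-unit tax.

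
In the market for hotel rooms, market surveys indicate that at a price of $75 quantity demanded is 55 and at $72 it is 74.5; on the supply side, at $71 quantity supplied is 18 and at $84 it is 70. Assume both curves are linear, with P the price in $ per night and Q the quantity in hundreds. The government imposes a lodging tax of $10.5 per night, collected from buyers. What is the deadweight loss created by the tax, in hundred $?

Deadweight loss = $136.5 hundred.

Demand slope: (74.5 − 55)/(72 − 75) = -6.5, so Qd = 542.5 − 6.5P.
Supply slope: (70 − 18)/(84 − 71) = 4, so Qs = 4P − 266.
Without the tax, 542.5 − 6.5P = 4P − 266 gives 10.5P = 808.5, so P* = $77 and Q* = 42.
With the tax collected from buyers, demand (in seller-price terms) shifts: Qd = 542.5 − 6.5(P + 10.5).
New equilibrium: buyers pay $81, producers receive $70.5, Q = 16. (Wedge: Pb − Ps = 10.5.)
Quantity falls by |ΔQ| = |42 − 16| = 26.
DWL = ½ · t · |ΔQ| = ½ · 10.5 · 26 = $136.5.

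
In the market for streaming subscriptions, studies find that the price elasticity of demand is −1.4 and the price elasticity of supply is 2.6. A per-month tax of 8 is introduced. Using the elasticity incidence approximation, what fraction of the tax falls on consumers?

Consumers' share ≈ 0.65.

Incidence ratio: consumers' share ≈ εs / (εs + |εd|) = 2.6 / (2.6 + 1.4) = 0.65.
Supply is the more elastic side, so consumers bear the larger share.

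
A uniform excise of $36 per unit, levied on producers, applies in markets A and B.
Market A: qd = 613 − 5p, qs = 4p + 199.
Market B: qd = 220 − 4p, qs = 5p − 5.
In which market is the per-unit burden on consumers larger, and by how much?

Market A: pre-tax p* = $46, q* = 383; post-tax q = 303; per-unit burden on consumers = $16.
Market B: pre-tax p* = $25, q* = 120; post-tax q = 40; per-unit burden on consumers = $20.
Difference: $16 vs $20 → market B is larger by $4.

Market B, by $4.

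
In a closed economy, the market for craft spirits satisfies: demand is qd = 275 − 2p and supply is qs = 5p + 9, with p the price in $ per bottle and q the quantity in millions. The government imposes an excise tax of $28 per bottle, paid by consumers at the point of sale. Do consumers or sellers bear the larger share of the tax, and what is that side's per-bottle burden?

Consumers bear the larger share: $20 per bottle.

Without the tax, 275 − 2p = 5p + 9 gives 7p = 266, so p* = $38 and q* = 199.
With the tax collected from consumers, demand (in seller-price terms) shifts: qd = 275 − 2(p + 28).
New equilibrium: consumers pay $58, sellers receive $30, q = 159. (Wedge: pb − ps = 28.)
Per-bottle burden: consumers $20, sellers $8.
Consumers take the larger share because demand is less price-elastic here (demand slope 2 vs supply slope 5).
The less price-elastic side of the market bears the larger share of a per-unit tax.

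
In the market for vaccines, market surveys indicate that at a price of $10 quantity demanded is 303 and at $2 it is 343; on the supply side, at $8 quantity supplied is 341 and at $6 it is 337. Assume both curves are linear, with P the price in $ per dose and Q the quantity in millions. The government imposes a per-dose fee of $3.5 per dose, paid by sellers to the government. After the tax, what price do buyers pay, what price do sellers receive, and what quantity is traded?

Buyers pay $5; sellers receive $1.5; quantity = 328.

Demand slope: (343 − 303)/(2 − 10) = -5, so Qd = 353 − 5P.
Supply slope: (337 − 341)/(6 − 8) = 2, so Qs = 2P + 325.
Without the tax, 353 − 5P = 2P + 325 gives 7P = 28, so P* = $4 and Q* = 333.
With the tax collected from sellers, supply shifts: Qs = 2(P − 3.5) + 325.
Solving gives Q = 328 with buyers paying $5 and sellers receiving $1.5 (the $3.5 wedge).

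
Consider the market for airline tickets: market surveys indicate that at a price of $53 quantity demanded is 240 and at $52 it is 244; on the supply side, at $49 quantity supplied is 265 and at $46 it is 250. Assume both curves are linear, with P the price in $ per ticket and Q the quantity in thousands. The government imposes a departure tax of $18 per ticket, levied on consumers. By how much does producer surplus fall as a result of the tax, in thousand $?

Producer surplus falls by $1920 thousand.

Demand slope: (244 − 240)/(52 − 53) = -4, so Qd = 452 − 4P.
Supply slope: (250 − 265)/(46 − 49) = 5, so Qs = 5P + 20.
Before the tax: set 452 − 4P = 5P + 20 → P* = $48, Q* = 260.
With the tax collected from consumers, demand (in seller-price terms) shifts: Qd = 452 − 4(P + 18).
New equilibrium: consumers pay $58, sellers receive $40, Q = 220. (Wedge: Pb − Ps = 18.)
ΔPS is the trapezoid between Q = 220 and Q = 260 of height $8: ½ · (260 + 220) · 8 = $1920.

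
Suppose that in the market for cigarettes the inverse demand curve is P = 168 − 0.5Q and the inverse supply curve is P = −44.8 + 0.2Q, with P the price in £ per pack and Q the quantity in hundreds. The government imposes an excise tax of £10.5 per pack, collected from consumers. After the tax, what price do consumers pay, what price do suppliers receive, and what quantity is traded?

Consumers pay £23.5; suppliers receive £13; quantity = 289.

Rewrite in direct form: Qd = 336 − 2P and Qs = 5P + 224.
Before the tax: set 336 − 2P = 5P + 224 → P* = £16, Q* = 304.
With the tax collected from consumers, demand (in seller-price terms) shifts: Qd = 336 − 2(P + 10.5).
Solving gives Q = 289 with consumers paying £23.5 and suppliers receiving £13 (the £10.5 wedge).
The less price-elastic side of the market bears the larger share of a per-unit tax.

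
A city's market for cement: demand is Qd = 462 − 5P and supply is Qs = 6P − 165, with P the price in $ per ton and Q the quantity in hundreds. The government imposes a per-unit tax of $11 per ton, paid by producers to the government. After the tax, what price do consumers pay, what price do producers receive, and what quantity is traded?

Consumers pay $63; producers receive $52; quantity = 147.

Without the tax, 462 − 5P = 6P − 165 gives 11P = 627, so P* = $57 and Q* = 177.
With the tax collected from producers, supply shifts: Qs = 6(P − 11) − 165.
Solving gives Q = 147 with consumers paying $63 and producers receiving $52 (the $11 wedge).
The less price-elastic side of the market bears the larger share of a per-unit tax.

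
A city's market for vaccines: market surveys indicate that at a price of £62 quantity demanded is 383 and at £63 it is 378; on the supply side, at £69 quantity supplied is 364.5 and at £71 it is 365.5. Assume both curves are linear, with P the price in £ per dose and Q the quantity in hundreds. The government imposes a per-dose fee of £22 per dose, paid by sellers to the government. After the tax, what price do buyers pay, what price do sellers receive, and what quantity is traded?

Demand slope: (378 − 383)/(63 − 62) = -5, so Qd = 693 − 5P.
Supply slope: (365.5 − 364.5)/(71 − 69) = 0.5, so Qs = 0.5P + 330.
Before the tax: set 693 − 5P = 0.5P + 330 → P* = £66, Q* = 363.
With the tax collected from sellers, supply shifts: Qs = 0.5(P − 22) + 330.
Solving gives Q = 353 with buyers paying £68 and sellers receiving £46 (the £22 wedge).
The less price-elastic side of the market bears the larger share of a per-unit tax.

Buyers pay £68; sellers receive £46; quantity = 353.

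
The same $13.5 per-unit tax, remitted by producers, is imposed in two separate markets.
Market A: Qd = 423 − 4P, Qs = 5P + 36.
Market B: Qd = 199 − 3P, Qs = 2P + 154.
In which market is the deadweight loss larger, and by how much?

Market A, by $93.15.

Market A: pre-tax P* = $43, Q* = 251; post-tax Q = 221; deadweight loss = $202.5.
Market B: pre-tax P* = $9, Q* = 172; post-tax Q = 155.8; deadweight loss = $109.35.
Difference: $202.5 vs $109.35 → market A is larger by $93.15.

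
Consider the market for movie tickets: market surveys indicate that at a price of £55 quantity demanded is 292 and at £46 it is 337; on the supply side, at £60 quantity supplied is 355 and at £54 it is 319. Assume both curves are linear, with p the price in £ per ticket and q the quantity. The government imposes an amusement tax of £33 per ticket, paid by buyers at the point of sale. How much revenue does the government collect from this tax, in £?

Demand slope: (337 − 292)/(46 − 55) = -5, so qd = 567 − 5p.
Supply slope: (319 − 355)/(54 − 60) = 6, so qs = 6p − 5.
Before the tax: set 567 − 5p = 6p − 5 → p* = £52, q* = 307.
With the tax collected from buyers, demand (in seller-price terms) shifts: qd = 567 − 5(p + 33).
Solving gives q = 217 with buyers paying £70 and sellers receiving £37 (the £33 wedge).
Revenue = t · Q = 33 · 217 = £7161.

Tax revenue = £7161.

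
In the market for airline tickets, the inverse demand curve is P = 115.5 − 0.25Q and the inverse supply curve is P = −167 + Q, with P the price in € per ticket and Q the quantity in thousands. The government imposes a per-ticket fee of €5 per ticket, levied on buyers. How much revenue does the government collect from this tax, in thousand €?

Rewrite in direct form: Qd = 462 − 4P and Qs = P + 167.
Without the tax, 462 − 4P = P + 167 gives 5P = 295, so P* = €59 and Q* = 226.
With the tax collected from buyers, demand (in seller-price terms) shifts: Qd = 462 − 4(P + 5).
New equilibrium: buyers pay €60, suppliers receive €55, Q = 222. (Wedge: Pb − Ps = 5.)
Revenue = t · Q = 5 · 222 = €1110.

Tax revenue = €1110 thousand.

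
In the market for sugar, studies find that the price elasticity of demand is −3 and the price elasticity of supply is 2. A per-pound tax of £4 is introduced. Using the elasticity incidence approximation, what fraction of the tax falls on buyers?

Incidence ratio: buyers' share ≈ εs / (εs + |εd|) = 2 / (2 + 3) = 0.4.
Supply is the less elastic side, so buyers bear the smaller share.

Buyers' share ≈ 0.4.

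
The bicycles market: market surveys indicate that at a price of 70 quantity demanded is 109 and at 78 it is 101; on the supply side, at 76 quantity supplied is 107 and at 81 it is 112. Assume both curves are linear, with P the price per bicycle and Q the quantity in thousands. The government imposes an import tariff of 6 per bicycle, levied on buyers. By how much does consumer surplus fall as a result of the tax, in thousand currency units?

Demand slope: (101 − 109)/(78 − 70) = -1, so Qd = 179 − P.
Supply slope: (112 − 107)/(81 − 76) = 1, so Qs = P + 31.
Before the tax: set 179 − P = P + 31 → P* = 74, Q* = 105.
With the tax collected from buyers, demand (in seller-price terms) shifts: Qd = 179 − (P + 6).
New equilibrium: buyers pay 77, producers receive 71, Q = 102. (Wedge: Pb − Ps = 6.)
ΔCS is the trapezoid between Q = 102 and Q = 105 of height 3: ½ · (105 + 102) · 3 = 310.5.

Consumer surplus falls by 310.5 thousand.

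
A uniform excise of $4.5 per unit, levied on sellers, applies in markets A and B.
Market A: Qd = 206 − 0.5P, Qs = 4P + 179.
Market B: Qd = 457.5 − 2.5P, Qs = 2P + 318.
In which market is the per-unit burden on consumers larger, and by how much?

Market A, by $2.

Market A: pre-tax P* = $6, Q* = 203; post-tax Q = 201; per-unit burden on consumers = $4.
Market B: pre-tax P* = $31, Q* = 380; post-tax Q = 375; per-unit burden on consumers = $2.
Difference: $4 vs $2 → market A is larger by $2.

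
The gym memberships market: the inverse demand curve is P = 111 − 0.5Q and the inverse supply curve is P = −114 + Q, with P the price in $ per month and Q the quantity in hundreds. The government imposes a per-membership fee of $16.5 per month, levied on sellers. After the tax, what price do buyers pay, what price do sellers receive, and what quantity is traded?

Inverting to Q(P) form: Qd = 222 − 2P; Qs = P + 114.
Before the tax: set 222 − 2P = P + 114 → P* = $36, Q* = 150.
With the tax collected from sellers, supply shifts: Qs = (P − 16.5) + 114.
New equilibrium: buyers pay $41.5, sellers receive $25, Q = 139. (Wedge: Pb − Ps = 16.5.)

Buyers pay $41.5; sellers receive $25; quantity = 139.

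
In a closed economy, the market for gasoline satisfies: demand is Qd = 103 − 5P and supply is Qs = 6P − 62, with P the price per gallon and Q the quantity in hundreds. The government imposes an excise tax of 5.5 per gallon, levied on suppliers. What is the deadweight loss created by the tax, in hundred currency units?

Before the tax: set 103 − 5P = 6P − 62 → P* = 15, Q* = 28.
With the tax collected from suppliers, supply shifts: Qs = 6(P − 5.5) − 62.
Solving gives Q = 13 with consumers paying 18 and suppliers receiving 12.5 (the 5.5 wedge).
Quantity falls by |ΔQ| = |28 − 13| = 15.
DWL = ½ · t · |ΔQ| = ½ · 5.5 · 15 = 41.25.

Deadweight loss = 41.25 hundred.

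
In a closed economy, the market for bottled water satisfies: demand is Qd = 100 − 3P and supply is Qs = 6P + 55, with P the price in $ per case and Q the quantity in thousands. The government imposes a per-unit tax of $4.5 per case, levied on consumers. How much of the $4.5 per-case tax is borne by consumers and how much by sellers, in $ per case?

Before the tax: set 100 − 3P = 6P + 55 → P* = $5, Q* = 85.
With the tax collected from consumers, demand (in seller-price terms) shifts: Qd = 100 − 3(P + 4.5).
New equilibrium: consumers pay $8, sellers receive $3.5, Q = 76. (Wedge: Pb − Ps = 4.5.)
Burden on consumers: $3; on sellers: $1.5. (They sum to $4.5.)
The less price-elastic side of the market bears the larger share of a per-unit tax.

Consumers bear $3 per case; sellers bear $1.5 per case.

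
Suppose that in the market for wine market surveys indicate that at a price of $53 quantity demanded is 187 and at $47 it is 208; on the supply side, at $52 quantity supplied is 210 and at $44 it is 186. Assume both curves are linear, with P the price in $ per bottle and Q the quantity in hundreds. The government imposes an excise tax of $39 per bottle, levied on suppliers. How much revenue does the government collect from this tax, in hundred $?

Tax revenue = $5382 hundred.

Demand slope: (208 − 187)/(47 − 53) = -3.5, so Qd = 372.5 − 3.5P.
Supply slope: (186 − 210)/(44 − 52) = 3, so Qs = 3P + 54.
Before the tax: set 372.5 − 3.5P = 3P + 54 → P* = $49, Q* = 201.
With the tax collected from suppliers, supply shifts: Qs = 3(P − 39) + 54.
New equilibrium: buyers pay $67, suppliers receive $28, Q = 138. (Wedge: Pb − Ps = 39.)
Revenue = t · Q = 39 · 138 = $5382.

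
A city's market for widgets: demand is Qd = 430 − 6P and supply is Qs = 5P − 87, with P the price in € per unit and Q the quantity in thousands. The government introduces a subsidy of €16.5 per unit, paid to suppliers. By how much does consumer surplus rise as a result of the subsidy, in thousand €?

Consumer surplus rises by €1278.75 thousand.

Without the subsidy, 430 − 6P = 5P − 87 gives 11P = 517, so P* = €47 and Q* = 148.
With a per-unit subsidy paid to suppliers, each receives P + 16.5 per unit sold, so supply becomes Qs = 5(P + 16.5) − 87.
Solving gives Q = 193 with consumers paying €39.5 and suppliers receiving €56 (the €16.5 wedge).
ΔCS is the trapezoid between Q = 193 and Q = 148 of height €7.5: ½ · (148 + 193) · 7.5 = €1278.75.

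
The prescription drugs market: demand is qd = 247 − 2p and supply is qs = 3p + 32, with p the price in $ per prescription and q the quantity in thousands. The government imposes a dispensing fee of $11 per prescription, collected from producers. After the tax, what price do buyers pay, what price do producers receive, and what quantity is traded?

Before the tax: set 247 − 2p = 3p + 32 → p* = $43, q* = 161.
With the tax collected from producers, supply shifts: qs = 3(p − 11) + 32.
New equilibrium: buyers pay $49.6, producers receive $38.6, q = 147.8. (Wedge: pb − ps = 11.)

Buyers pay $49.6; producers receive $38.6; quantity = 147.8.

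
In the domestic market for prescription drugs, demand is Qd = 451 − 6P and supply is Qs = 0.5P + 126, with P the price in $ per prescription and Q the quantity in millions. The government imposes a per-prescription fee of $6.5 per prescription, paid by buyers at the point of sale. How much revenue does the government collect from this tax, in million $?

Before the tax: set 451 − 6P = 0.5P + 126 → P* = $50, Q* = 151.
With the tax collected from buyers, demand (in seller-price terms) shifts: Qd = 451 − 6(P + 6.5).
Solving gives Q = 148 with buyers paying $50.5 and sellers receiving $44 (the $6.5 wedge).
Revenue = t · Q = 6.5 · 148 = $962.

Tax revenue = $962 million.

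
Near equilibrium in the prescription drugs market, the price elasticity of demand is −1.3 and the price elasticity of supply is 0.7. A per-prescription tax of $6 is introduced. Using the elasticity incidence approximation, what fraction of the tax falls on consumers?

Incidence ratio: consumers' share ≈ εs / (εs + |εd|) = 0.7 / (0.7 + 1.3) = 0.35.
Supply is the less elastic side, so consumers bear the smaller share.

Consumers' share ≈ 0.35.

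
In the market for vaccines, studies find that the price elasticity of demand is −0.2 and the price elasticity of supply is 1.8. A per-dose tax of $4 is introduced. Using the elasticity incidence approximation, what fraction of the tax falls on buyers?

Buyers' share ≈ 0.9.

Incidence ratio: buyers' share ≈ εs / (εs + |εd|) = 1.8 / (1.8 + 0.2) = 0.9.
Supply is the more elastic side, so buyers bear the larger share.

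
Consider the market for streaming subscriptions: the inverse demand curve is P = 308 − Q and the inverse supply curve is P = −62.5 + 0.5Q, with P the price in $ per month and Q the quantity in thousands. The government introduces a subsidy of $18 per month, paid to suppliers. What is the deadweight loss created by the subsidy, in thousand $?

Deadweight loss = $108 thousand.

Rewrite in direct form: Qd = 308 − P and Qs = 2P + 125.
Before the subsidy: set 308 − P = 2P + 125 → P* = $61, Q* = 247.
With a per-unit subsidy paid to suppliers, each receives P + 18 per unit sold, so supply becomes Qs = 2(P + 18) + 125.
New equilibrium: consumers pay $49, suppliers receive $67, Q = 259. (Wedge: Pb − Ps = −18.)
Quantity rises by |ΔQ| = |247 − 259| = 12.
DWL = ½ · t · |ΔQ| = ½ · 18 · 12 = $108.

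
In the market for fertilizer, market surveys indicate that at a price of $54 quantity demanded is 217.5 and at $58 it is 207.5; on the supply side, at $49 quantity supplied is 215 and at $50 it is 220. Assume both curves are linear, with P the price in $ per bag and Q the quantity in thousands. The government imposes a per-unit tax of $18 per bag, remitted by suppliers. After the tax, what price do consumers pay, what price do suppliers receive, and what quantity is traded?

Consumers pay $63; suppliers receive $45; quantity = 195.

Demand slope: (207.5 − 217.5)/(58 − 54) = -2.5, so Qd = 352.5 − 2.5P.
Supply slope: (220 − 215)/(50 − 49) = 5, so Qs = 5P − 30.
Without the tax, 352.5 − 2.5P = 5P − 30 gives 7.5P = 382.5, so P* = $51 and Q* = 225.
With the tax collected from suppliers, supply shifts: Qs = 5(P − 18) − 30.
Solving gives Q = 195 with consumers paying $63 and suppliers receiving $45 (the $18 wedge).
The less price-elastic side of the market bears the larger share of a per-unit tax.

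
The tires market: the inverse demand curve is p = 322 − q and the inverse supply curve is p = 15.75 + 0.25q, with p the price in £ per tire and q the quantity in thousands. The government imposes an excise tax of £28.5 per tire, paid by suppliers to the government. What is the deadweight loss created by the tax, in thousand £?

Deadweight loss = £324.9 thousand.

Inverting to q(p) form: qd = 322 − p; qs = 4p − 63.
Before the tax: set 322 − p = 4p − 63 → p* = £77, q* = 245.
With the tax collected from suppliers, supply shifts: qs = 4(p − 28.5) − 63.
Solving gives q = 222.2 with consumers paying £99.8 and suppliers receiving £71.3 (the £28.5 wedge).
Quantity falls by |ΔQ| = |245 − 222.2| = 22.8.
DWL = ½ · t · |ΔQ| = ½ · 28.5 · 22.8 = £324.9.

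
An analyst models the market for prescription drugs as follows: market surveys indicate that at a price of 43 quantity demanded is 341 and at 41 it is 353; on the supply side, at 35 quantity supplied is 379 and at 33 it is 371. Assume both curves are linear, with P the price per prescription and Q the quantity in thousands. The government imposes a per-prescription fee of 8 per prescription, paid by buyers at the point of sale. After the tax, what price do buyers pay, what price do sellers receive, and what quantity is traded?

Buyers pay 39.2; sellers receive 31.2; quantity = 363.8.

Demand slope: (353 − 341)/(41 − 43) = -6, so Qd = 599 − 6P.
Supply slope: (371 − 379)/(33 − 35) = 4, so Qs = 4P + 239.
Before the tax: set 599 − 6P = 4P + 239 → P* = 36, Q* = 383.
With the tax collected from buyers, demand (in seller-price terms) shifts: Qd = 599 − 6(P + 8).
New equilibrium: buyers pay 39.2, sellers receive 31.2, Q = 363.8. (Wedge: Pb − Ps = 8.)
The less price-elastic side of the market bears the larger share of a per-unit tax.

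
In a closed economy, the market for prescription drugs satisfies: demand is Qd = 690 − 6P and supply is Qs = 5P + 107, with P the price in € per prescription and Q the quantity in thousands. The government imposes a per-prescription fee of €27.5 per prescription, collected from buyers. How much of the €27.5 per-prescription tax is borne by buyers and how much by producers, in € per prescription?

Without the tax, 690 − 6P = 5P + 107 gives 11P = 583, so P* = €53 and Q* = 372.
With the tax collected from buyers, demand (in seller-price terms) shifts: Qd = 690 − 6(P + 27.5).
Solving gives Q = 297 with buyers paying €65.5 and producers receiving €38 (the €27.5 wedge).
Burden on buyers: €12.5; on producers: €15. (They sum to €27.5.)

Buyers bear €12.5 per prescription; producers bear €15 per prescription.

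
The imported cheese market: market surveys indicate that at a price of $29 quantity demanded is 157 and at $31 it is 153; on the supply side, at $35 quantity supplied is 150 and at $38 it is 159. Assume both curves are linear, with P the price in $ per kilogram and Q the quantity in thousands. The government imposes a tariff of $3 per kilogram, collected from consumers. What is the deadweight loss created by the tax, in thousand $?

Deadweight loss = $5.4 thousand.

Demand slope: (153 − 157)/(31 − 29) = -2, so Qd = 215 − 2P.
Supply slope: (159 − 150)/(38 − 35) = 3, so Qs = 3P + 45.
Without the tax, 215 − 2P = 3P + 45 gives 5P = 170, so P* = $34 and Q* = 147.
With the tax collected from consumers, demand (in seller-price terms) shifts: Qd = 215 − 2(P + 3).
New equilibrium: consumers pay $35.8, suppliers receive $32.8, Q = 143.4. (Wedge: Pb − Ps = 3.)
Quantity falls by |ΔQ| = |147 − 143.4| = 3.6.
DWL = ½ · t · |ΔQ| = ½ · 3 · 3.6 = $5.4.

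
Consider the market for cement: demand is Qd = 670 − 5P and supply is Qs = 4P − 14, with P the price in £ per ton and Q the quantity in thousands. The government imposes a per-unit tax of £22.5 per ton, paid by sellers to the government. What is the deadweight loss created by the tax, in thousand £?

Without the tax, 670 − 5P = 4P − 14 gives 9P = 684, so P* = £76 and Q* = 290.
With the tax collected from sellers, supply shifts: Qs = 4(P − 22.5) − 14.
Solving gives Q = 240 with buyers paying £86 and sellers receiving £63.5 (the £22.5 wedge).
Quantity falls by |ΔQ| = |290 − 240| = 50.
DWL = ½ · t · |ΔQ| = ½ · 22.5 · 50 = £562.5.

Deadweight loss = £562.5 thousand.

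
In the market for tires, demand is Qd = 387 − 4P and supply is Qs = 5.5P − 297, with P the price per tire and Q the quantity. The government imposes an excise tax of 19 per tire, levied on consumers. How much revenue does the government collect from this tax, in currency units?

Tax revenue = 1045.

Without the tax, 387 − 4P = 5.5P − 297 gives 9.5P = 684, so P* = 72 and Q* = 99.
With the tax collected from consumers, demand (in seller-price terms) shifts: Qd = 387 − 4(P + 19).
New equilibrium: consumers pay 83, sellers receive 64, Q = 55. (Wedge: Pb − Ps = 19.)
Revenue = t · Q = 19 · 55 = 1045.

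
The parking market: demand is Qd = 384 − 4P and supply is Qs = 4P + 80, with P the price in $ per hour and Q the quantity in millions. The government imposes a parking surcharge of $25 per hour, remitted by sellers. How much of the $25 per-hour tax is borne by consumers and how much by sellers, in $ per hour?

Consumers bear $12.5 per hour; sellers bear $12.5 per hour.

Before the tax: set 384 − 4P = 4P + 80 → P* = $38, Q* = 232.
With the tax collected from sellers, supply shifts: Qs = 4(P − 25) + 80.
Solving gives Q = 182 with consumers paying $50.5 and sellers receiving $25.5 (the $25 wedge).
Burden on consumers: $12.5; on sellers: $12.5. (They sum to $25.)
The less price-elastic side of the market bears the larger share of a per-unit tax.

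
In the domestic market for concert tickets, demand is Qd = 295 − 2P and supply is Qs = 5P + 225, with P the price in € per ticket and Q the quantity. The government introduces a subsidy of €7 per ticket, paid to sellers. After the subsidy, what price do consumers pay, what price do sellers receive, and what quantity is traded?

Without the subsidy, 295 − 2P = 5P + 225 gives 7P = 70, so P* = €10 and Q* = 275.
With a per-unit subsidy paid to sellers, each receives P + 7 per unit sold, so supply becomes Qs = 5(P + 7) + 225.
New equilibrium: consumers pay €5, sellers receive €12, Q = 285. (Wedge: Pb − Ps = −7.)

Consumers pay €5; sellers receive €12; quantity = 285.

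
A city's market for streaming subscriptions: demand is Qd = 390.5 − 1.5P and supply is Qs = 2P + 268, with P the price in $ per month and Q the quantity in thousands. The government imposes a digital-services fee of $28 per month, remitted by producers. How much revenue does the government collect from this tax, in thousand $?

Before the tax: set 390.5 − 1.5P = 2P + 268 → P* = $35, Q* = 338.
With the tax collected from producers, supply shifts: Qs = 2(P − 28) + 268.
New equilibrium: consumers pay $51, producers receive $23, Q = 314. (Wedge: Pb − Ps = 28.)
Revenue = t · Q = 28 · 314 = $8792.

Tax revenue = $8792 thousand.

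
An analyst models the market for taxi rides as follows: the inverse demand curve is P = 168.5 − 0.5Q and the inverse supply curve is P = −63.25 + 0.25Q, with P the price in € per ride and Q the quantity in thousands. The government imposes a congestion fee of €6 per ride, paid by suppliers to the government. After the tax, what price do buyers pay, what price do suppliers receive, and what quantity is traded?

Buyers pay €18; suppliers receive €12; quantity = 301.

Rewrite in direct form: Qd = 337 − 2P and Qs = 4P + 253.
Before the tax: set 337 − 2P = 4P + 253 → P* = €14, Q* = 309.
With the tax collected from suppliers, supply shifts: Qs = 4(P − 6) + 253.
New equilibrium: buyers pay €18, suppliers receive €12, Q = 301. (Wedge: Pb − Ps = 6.)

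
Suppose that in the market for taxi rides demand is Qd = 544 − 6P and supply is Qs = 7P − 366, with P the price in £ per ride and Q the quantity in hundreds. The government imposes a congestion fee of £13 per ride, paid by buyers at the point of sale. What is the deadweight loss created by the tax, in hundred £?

Deadweight loss = £273 hundred.

Without the tax, 544 − 6P = 7P − 366 gives 13P = 910, so P* = £70 and Q* = 124.
With the tax collected from buyers, demand (in seller-price terms) shifts: Qd = 544 − 6(P + 13).
New equilibrium: buyers pay £77, producers receive £64, Q = 82. (Wedge: Pb − Ps = 13.)
Quantity falls by |ΔQ| = |124 − 82| = 42.
DWL = ½ · t · |ΔQ| = ½ · 13 · 42 = £273.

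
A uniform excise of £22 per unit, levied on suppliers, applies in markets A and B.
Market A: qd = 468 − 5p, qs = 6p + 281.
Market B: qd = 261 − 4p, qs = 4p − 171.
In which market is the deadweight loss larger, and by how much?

Market A, by £176.

Market A: pre-tax p* = £17, q* = 383; post-tax q = 323; deadweight loss = £660.
Market B: pre-tax p* = £54, q* = 45; post-tax q = 1; deadweight loss = £484.
Difference: £660 vs £484 → market A is larger by £176.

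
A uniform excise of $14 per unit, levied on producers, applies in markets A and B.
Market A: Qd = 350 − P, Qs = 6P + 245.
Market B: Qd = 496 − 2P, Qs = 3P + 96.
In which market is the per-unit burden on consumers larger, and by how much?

Market A, by $3.6.

Market A: pre-tax P* = $15, Q* = 335; post-tax Q = 323; per-unit burden on consumers = $12.
Market B: pre-tax P* = $80, Q* = 336; post-tax Q = 319.2; per-unit burden on consumers = $8.4.
Difference: $12 vs $8.4 → market A is larger by $3.6.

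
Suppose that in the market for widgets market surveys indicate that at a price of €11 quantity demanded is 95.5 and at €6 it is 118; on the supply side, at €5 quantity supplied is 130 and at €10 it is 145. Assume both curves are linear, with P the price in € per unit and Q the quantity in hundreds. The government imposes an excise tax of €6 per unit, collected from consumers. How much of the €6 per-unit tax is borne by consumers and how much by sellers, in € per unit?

Demand slope: (118 − 95.5)/(6 − 11) = -4.5, so Qd = 145 − 4.5P.
Supply slope: (145 − 130)/(10 − 5) = 3, so Qs = 3P + 115.
Before the tax: set 145 − 4.5P = 3P + 115 → P* = €4, Q* = 127.
With the tax collected from consumers, demand (in seller-price terms) shifts: Qd = 145 − 4.5(P + 6).
New equilibrium: consumers pay €6.4, sellers receive €0.4, Q = 116.2. (Wedge: Pb − Ps = 6.)
Burden on consumers: €2.4; on sellers: €3.6. (They sum to €6.)
The less price-elastic side of the market bears the larger share of a per-unit tax.

Consumers bear €2.4 per unit; sellers bear €3.6 per unit.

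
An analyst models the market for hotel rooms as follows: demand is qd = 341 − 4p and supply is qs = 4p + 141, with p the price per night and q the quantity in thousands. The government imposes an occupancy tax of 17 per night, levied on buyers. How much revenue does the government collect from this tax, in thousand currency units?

Without the tax, 341 − 4p = 4p + 141 gives 8p = 200, so p* = 25 and q* = 241.
With the tax collected from buyers, demand (in seller-price terms) shifts: qd = 341 − 4(p + 17).
New equilibrium: buyers pay 33.5, suppliers receive 16.5, q = 207. (Wedge: pb − ps = 17.)
Revenue = t · Q = 17 · 207 = 3519.

Tax revenue = 3519 thousand.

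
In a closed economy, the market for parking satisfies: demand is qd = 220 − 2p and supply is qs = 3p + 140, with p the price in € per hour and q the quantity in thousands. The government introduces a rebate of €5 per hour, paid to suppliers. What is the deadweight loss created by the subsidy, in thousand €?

Deadweight loss = €15 thousand.

Before the subsidy: set 220 − 2p = 3p + 140 → p* = €16, q* = 188.
With a per-unit subsidy paid to suppliers, each receives p + 5 per unit sold, so supply becomes qs = 3(p + 5) + 140.
New equilibrium: consumers pay €13, suppliers receive €18, q = 194. (Wedge: pb − ps = −5.)
Quantity rises by |ΔQ| = |188 − 194| = 6.
DWL = ½ · t · |ΔQ| = ½ · 5 · 6 = €15.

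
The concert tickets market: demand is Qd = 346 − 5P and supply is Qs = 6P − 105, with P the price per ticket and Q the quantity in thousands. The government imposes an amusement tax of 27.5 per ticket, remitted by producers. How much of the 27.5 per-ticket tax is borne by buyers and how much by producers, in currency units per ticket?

Without the tax, 346 − 5P = 6P − 105 gives 11P = 451, so P* = 41 and Q* = 141.
With the tax collected from producers, supply shifts: Qs = 6(P − 27.5) − 105.
Solving gives Q = 66 with buyers paying 56 and producers receiving 28.5 (the 27.5 wedge).
Burden on buyers: 15; on producers: 12.5. (They sum to 27.5.)

Buyers bear 15 per ticket; producers bear 12.5 per ticket.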